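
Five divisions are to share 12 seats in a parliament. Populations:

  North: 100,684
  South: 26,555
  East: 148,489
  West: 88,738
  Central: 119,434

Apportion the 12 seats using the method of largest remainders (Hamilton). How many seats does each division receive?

North 2; South 1; East 4; West 2; Central 3

Standard divisor: 483900 ÷ 12 = 40325.
Standard quotas: North 2.4968, South 0.6585, East 3.6823, West 2.2006, Central 2.9618.
Lower quotas: North 2, South 0, East 3, West 2, Central 2 (sum 9, leaving 3 seats).
Remainders in descending order: Central 0.9618, East 0.6823, South 0.6585, North 0.4968, West 0.2006.
The surplus seats go to Central, East, South.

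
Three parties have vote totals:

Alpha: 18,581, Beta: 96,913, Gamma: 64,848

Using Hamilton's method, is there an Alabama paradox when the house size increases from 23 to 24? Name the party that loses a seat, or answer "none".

Alpha

At 23 seats: Alpha 3, Beta 12, Gamma 8.
At 24 seats: Alpha 2, Beta 13, Gamma 9.
Alpha drops from 3 to 2.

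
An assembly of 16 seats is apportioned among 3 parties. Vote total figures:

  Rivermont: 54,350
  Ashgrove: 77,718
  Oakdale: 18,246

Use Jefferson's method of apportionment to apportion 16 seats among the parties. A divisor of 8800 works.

With modified divisor 8800: modified quotas Rivermont 6.176, Ashgrove 8.832, Oakdale 2.073.
Rounding down: Rivermont 6, Ashgrove 8, Oakdale 2 (total 16).

Rivermont: 6; Ashgrove: 8; Oakdale: 2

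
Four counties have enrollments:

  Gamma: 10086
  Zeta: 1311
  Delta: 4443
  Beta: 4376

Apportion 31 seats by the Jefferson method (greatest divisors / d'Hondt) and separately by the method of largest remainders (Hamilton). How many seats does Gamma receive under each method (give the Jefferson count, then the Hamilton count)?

16 and 15

Jefferson: Gamma 16, Zeta 2, Delta 7, Beta 6.
Hamilton: Gamma 15, Zeta 2, Delta 7, Beta 7.
Gamma gets 16 under Jefferson and 15 under Hamilton.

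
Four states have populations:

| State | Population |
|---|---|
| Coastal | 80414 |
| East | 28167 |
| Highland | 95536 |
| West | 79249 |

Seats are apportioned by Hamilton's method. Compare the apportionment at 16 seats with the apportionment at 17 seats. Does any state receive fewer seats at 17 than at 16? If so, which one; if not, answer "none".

At 16 seats: Coastal 5, East 2, Highland 5, West 4.
At 17 seats: Coastal 5, East 1, Highland 6, West 5.
East drops from 2 to 1.

East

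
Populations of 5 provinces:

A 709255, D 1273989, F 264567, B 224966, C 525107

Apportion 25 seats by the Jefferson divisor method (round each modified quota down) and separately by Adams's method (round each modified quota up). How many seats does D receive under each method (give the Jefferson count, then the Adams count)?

11 and 10

Jefferson: A 6, D 11, F 2, B 2, C 4.
Adams: A 6, D 10, F 3, B 2, C 4.
D gets 11 under Jefferson and 10 under Adams.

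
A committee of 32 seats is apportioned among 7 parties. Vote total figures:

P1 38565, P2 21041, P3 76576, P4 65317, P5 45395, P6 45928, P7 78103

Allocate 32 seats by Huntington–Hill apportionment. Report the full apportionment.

P1=3; P2=2; P3=6; P4=6; P5=4; P6=4; P7=7

With divisor 11871: modified quotas P1 3.249, P2 1.772, P3 6.451, P4 5.502, P5 3.824, P6 3.869, P7 6.579.
Geometric-mean thresholds: P1 √(3·4)=3.464, P2 √(1·2)=1.414, P3 √(6·7)=6.481, P4 √(5·6)=5.477, P5 √(3·4)=3.464, P6 √(3·4)=3.464, P7 √(6·7)=6.481.
Each quota rounded against its threshold gives P1 3, P2 2, P3 6, P4 6, P5 4, P6 4, P7 7 (total 32).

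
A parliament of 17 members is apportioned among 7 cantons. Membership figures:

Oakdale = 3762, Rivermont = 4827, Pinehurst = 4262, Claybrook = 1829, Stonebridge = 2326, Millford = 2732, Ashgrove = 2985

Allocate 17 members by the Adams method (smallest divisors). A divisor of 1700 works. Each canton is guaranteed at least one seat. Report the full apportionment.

Oakdale 3, Rivermont 3, Pinehurst 3, Claybrook 2, Stonebridge 2, Millford 2, Ashgrove 2

With modified divisor 1700: modified quotas Oakdale 2.213, Rivermont 2.839, Pinehurst 2.507, Claybrook 1.076, Stonebridge 1.368, Millford 1.607, Ashgrove 1.756.
Rounding up: Oakdale 3, Rivermont 3, Pinehurst 3, Claybrook 2, Stonebridge 2, Millford 2, Ashgrove 2 (total 17).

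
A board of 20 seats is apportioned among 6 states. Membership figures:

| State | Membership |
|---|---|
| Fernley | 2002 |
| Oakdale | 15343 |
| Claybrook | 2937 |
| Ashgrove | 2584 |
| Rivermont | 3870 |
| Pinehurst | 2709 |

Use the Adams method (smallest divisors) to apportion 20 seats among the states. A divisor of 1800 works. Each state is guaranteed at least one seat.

With modified divisor 1800: modified quotas Fernley 1.112, Oakdale 8.524, Claybrook 1.632, Ashgrove 1.436, Rivermont 2.150, Pinehurst 1.505.
Rounding up: Fernley 2, Oakdale 9, Claybrook 2, Ashgrove 2, Rivermont 3, Pinehurst 2 (total 20).

Fernley 2; Oakdale 9; Claybrook 2; Ashgrove 2; Rivermont 3; Pinehurst 2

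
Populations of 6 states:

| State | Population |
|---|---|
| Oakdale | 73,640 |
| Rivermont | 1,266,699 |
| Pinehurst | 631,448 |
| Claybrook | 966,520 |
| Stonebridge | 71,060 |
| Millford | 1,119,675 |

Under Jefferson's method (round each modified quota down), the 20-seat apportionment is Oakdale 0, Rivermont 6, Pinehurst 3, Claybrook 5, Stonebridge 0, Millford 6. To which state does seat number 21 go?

Rivermont

Priority for the next seat is population ÷ (current seats + 1).
Priorities: Oakdale 73640.000, Rivermont 180957.000, Pinehurst 157862.000, Claybrook 161086.667, Stonebridge 71060.000, Millford 159953.571.
Highest priority: Rivermont.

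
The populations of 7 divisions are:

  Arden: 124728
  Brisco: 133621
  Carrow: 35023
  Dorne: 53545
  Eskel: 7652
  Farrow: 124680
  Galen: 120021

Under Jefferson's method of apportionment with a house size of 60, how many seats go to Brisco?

Standard divisor 599270/60 ≈ 9987.833; standard quotas: Arden 12.488, Brisco 13.378, Carrow 3.507, Dorne 5.361, Eskel 0.766, Farrow 12.483, Galen 12.017.
Rounding down gives 12, 13, 3, 5, 0, 12, 12 = 57 seats, so the divisor must be adjusted.
With modified divisor 9400: modified quotas Arden 13.269, Brisco 14.215, Carrow 3.726, Dorne 5.696, Eskel 0.814, Farrow 13.264, Galen 12.768.
Rounding down: Arden 13, Brisco 14, Carrow 3, Dorne 5, Eskel 0, Farrow 13, Galen 12 (total 60).
Brisco receives 14.

14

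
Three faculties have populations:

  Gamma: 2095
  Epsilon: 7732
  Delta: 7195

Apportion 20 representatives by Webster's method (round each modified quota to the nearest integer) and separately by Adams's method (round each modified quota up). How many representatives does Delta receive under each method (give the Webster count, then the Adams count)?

9 and 8

Webster: Gamma 2, Epsilon 9, Delta 9.
Adams: Gamma 3, Epsilon 9, Delta 8.
Delta gets 9 under Webster and 8 under Adams.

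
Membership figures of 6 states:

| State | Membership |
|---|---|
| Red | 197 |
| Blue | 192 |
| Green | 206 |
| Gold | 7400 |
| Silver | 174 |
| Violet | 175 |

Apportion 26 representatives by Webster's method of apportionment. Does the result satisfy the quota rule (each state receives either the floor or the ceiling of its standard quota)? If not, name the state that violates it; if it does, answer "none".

Gold

Standard quotas: Red 0.614, Blue 0.598, Green 0.642, Gold 23.058, Silver 0.542, Violet 0.545.
Webster allocation: Red 1, Blue 1, Green 1, Gold 21, Silver 1, Violet 1.
Gold has quota 23.058 (lower 23, upper 24) but receives 21 — outside the quota interval.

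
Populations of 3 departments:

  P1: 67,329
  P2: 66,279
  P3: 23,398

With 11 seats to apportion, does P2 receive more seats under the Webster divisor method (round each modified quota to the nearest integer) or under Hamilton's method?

Webster: P1 5, P2 4, P3 2.
Hamilton: P1 5, P2 5, P3 1.
P2 gets 4 under Webster and 5 under Hamilton.

Hamilton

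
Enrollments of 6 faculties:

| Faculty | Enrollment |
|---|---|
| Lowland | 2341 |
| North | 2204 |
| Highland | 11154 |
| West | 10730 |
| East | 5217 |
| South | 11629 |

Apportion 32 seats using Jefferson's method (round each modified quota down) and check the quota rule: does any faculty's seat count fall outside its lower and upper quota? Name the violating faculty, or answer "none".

Standard quotas: Lowland 1.731, North 1.630, Highland 8.248, West 7.934, East 3.858, South 8.599.
Jefferson allocation: Lowland 1, North 1, Highland 9, West 8, East 4, South 9.
Every allocation lies between the lower and upper quota.

none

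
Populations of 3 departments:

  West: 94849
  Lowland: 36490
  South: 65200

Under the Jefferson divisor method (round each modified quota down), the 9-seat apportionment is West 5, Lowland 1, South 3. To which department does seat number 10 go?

Lowland

Priority for the next seat is population ÷ (current seats + 1).
Priorities: West 15808.167, Lowland 18245.000, South 16300.000.
Highest priority: Lowland.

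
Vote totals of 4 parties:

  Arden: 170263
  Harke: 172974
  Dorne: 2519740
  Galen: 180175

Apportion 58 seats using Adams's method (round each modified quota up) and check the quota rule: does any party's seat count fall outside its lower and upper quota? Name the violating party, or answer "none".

Standard quotas: Arden 3.245, Harke 3.297, Dorne 48.024, Galen 3.434.
Adams allocation: Arden 4, Harke 4, Dorne 46, Galen 4.
Dorne has quota 48.024 (lower 48, upper 49) but receives 46 — outside the quota interval.

Dorne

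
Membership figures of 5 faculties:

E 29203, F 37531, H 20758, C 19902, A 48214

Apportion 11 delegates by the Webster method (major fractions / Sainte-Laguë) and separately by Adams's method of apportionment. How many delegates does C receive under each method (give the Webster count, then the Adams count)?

Webster: E 2, F 3, H 2, C 1, A 3.
Adams: E 2, F 2, H 2, C 2, A 3.
C gets 1 under Webster and 2 under Adams.

1 and 2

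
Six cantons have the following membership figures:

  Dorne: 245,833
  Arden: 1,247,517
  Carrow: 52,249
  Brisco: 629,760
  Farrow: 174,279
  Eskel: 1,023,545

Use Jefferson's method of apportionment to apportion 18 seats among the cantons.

Standard divisor 3373183/18 ≈ 187399.056; standard quotas: Dorne 1.312, Arden 6.657, Carrow 0.279, Brisco 3.361, Farrow 0.930, Eskel 5.462.
Rounding down gives 1, 6, 0, 3, 0, 5 = 15 seats, so the divisor must be adjusted.
With modified divisor 164000: modified quotas Dorne 1.499, Arden 7.607, Carrow 0.319, Brisco 3.840, Farrow 1.063, Eskel 6.241.
Rounding down: Dorne 1, Arden 7, Carrow 0, Brisco 3, Farrow 1, Eskel 6 (total 18).

Dorne=1, Arden=7, Carrow=0, Brisco=3, Farrow=1, Eskel=6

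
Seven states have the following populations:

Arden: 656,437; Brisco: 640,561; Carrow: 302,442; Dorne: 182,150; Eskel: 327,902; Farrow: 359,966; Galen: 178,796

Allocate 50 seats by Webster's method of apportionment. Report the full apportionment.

Arden=13, Brisco=12, Carrow=6, Dorne=3, Eskel=6, Farrow=7, Galen=3

Standard divisor 2648254/50 ≈ 52965.08; standard quotas: Arden 12.394, Brisco 12.094, Carrow 5.710, Dorne 3.439, Eskel 6.191, Farrow 6.796, Galen 3.376.
Rounding to the nearest integer gives 12, 12, 6, 3, 6, 7, 3 = 49 seats, so the divisor must be adjusted.
With modified divisor 52373.3: modified quotas Arden 12.534, Brisco 12.231, Carrow 5.775, Dorne 3.478, Eskel 6.261, Farrow 6.873, Galen 3.414.
Rounding to the nearest integer: Arden 13, Brisco 12, Carrow 6, Dorne 3, Eskel 6, Farrow 7, Galen 3 (total 50).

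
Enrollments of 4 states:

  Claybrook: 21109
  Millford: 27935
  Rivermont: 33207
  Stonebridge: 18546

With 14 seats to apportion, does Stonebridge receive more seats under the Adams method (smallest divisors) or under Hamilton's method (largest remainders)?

Adams

Adams: Claybrook 3, Millford 4, Rivermont 4, Stonebridge 3.
Hamilton: Claybrook 3, Millford 4, Rivermont 5, Stonebridge 2.
Stonebridge gets 3 under Adams and 2 under Hamilton.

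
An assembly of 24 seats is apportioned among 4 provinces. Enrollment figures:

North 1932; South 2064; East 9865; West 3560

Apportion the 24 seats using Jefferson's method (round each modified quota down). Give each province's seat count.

Standard divisor 17421/24 ≈ 725.875; standard quotas: North 2.662, South 2.843, East 13.590, West 4.904.
Rounding down gives 2, 2, 13, 4 = 21 seats, so the divisor must be adjusted.
With modified divisor 670: modified quotas North 2.884, South 3.081, East 14.724, West 5.313.
Rounding down: North 2, South 3, East 14, West 5 (total 24).

North 2; South 3; East 14; West 5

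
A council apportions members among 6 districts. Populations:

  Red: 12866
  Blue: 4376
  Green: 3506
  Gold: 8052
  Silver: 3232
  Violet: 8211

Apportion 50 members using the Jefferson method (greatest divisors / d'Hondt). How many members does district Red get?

17

Standard divisor 40243/50 ≈ 804.86; standard quotas: Red 15.985, Blue 5.437, Green 4.356, Gold 10.004, Silver 4.016, Violet 10.202.
Rounding down gives 15, 5, 4, 10, 4, 10 = 48 seats, so the divisor must be adjusted.
With modified divisor 750: modified quotas Red 17.155, Blue 5.835, Green 4.675, Gold 10.736, Silver 4.309, Violet 10.948.
Rounding down: Red 17, Blue 5, Green 4, Gold 10, Silver 4, Violet 10 (total 50).
Red receives 17.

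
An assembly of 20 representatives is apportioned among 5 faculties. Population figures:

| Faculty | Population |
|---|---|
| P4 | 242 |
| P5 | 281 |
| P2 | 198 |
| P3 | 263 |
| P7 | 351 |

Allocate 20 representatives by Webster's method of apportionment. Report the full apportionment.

Standard divisor 1335/20 ≈ 66.75; standard quotas: P4 3.625, P5 4.210, P2 2.966, P3 3.940, P7 5.258.
Rounding to the nearest integer gives P4 4, P5 4, P2 3, P3 4, P7 5 — total 20, matching the house size, so no adjustment is needed.

P4=4, P5=4, P2=3, P3=4, P7=5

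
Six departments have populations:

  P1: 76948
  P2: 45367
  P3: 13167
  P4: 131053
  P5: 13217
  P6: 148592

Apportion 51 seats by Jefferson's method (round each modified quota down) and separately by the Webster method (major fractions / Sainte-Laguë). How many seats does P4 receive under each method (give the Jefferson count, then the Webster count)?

Jefferson: P1 9, P2 5, P3 1, P4 16, P5 1, P6 19.
Webster: P1 9, P2 5, P3 2, P4 15, P5 2, P6 18.
P4 gets 16 under Jefferson and 15 under Webster.

16 and 15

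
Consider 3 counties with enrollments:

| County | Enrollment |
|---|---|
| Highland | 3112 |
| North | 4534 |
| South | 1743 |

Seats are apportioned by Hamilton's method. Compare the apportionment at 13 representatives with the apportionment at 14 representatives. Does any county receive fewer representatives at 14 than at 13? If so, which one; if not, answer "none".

At 13 seats: Highland 4, North 6, South 3.
At 14 seats: Highland 5, North 7, South 2.
South drops from 3 to 2.

South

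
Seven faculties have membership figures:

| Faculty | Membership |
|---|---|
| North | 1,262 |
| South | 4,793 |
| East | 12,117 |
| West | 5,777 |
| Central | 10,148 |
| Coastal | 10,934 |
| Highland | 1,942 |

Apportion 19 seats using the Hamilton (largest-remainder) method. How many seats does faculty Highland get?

1

Standard divisor: 46973 ÷ 19 ≈ 2472.263.
Standard quotas: North 0.5105, South 1.9387, East 4.9012, West 2.3367, Central 4.1047, Coastal 4.4227, Highland 0.7855.
Lower quotas: North 0, South 1, East 4, West 2, Central 4, Coastal 4, Highland 0 (sum 15, leaving 4 seats).
Remainders in descending order: South 0.9387, East 0.9012, Highland 0.7855, North 0.5105, Coastal 0.4227, West 0.3367, Central 0.1047.
Largest remainders: South, East, Highland, North receive the extra seats.
Highland receives 1.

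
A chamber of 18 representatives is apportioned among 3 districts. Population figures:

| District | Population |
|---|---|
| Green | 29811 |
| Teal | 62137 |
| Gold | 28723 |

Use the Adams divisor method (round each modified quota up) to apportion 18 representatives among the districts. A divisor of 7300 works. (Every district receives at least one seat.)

Green: 5; Teal: 9; Gold: 4

With modified divisor 7300: modified quotas Green 4.084, Teal 8.512, Gold 3.935.
Rounding up: Green 5, Teal 9, Gold 4 (total 18).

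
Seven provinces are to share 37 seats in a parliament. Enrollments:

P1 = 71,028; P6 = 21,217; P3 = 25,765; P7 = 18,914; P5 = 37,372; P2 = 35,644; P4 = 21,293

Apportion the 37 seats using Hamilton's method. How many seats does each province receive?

Standard divisor: 231233 ÷ 37 ≈ 6249.541.
Standard quotas: P1 11.3653, P6 3.3950, P3 4.1227, P7 3.0265, P5 5.9800, P2 5.7035, P4 3.4071.
Lower quotas: P1 11, P6 3, P3 4, P7 3, P5 5, P2 5, P4 3 (sum 34, leaving 3 seats).
Remainders in descending order: P5 0.9800, P2 0.7035, P4 0.4071, P6 0.3950, P1 0.3653, P3 0.1227, P7 0.0265.
The surplus seats go to P5, P2, P4.

P1=11, P6=3, P3=4, P7=3, P5=6, P2=6, P4=4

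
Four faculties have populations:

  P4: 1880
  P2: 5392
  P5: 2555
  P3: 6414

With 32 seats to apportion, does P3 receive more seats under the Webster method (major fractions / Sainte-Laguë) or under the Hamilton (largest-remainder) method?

Hamilton

Webster: P4 4, P2 11, P5 5, P3 12.
Hamilton: P4 4, P2 10, P5 5, P3 13.
P3 gets 12 under Webster and 13 under Hamilton.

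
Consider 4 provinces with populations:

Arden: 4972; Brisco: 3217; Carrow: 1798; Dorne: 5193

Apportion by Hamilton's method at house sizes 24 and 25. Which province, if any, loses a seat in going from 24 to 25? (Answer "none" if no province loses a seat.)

At 24 seats: Arden 8, Brisco 5, Carrow 3, Dorne 8.
At 25 seats: Arden 8, Brisco 5, Carrow 3, Dorne 9.
No province's allocation decreased.

none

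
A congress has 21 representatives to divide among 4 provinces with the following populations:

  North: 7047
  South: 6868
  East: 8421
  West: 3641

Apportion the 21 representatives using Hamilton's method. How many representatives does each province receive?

Standard divisor: 25977 ÷ 21 = 1237.
Standard quotas: North 5.6968, South 5.5521, East 6.8076, West 2.9434.
Lower quotas: North 5, South 5, East 6, West 2 (sum 18, leaving 3 seats).
Remainders in descending order: West 0.9434, East 0.8076, North 0.6968, South 0.5521.
Largest remainders: West, East, North receive the extra seats.

North=6, South=5, East=7, West=3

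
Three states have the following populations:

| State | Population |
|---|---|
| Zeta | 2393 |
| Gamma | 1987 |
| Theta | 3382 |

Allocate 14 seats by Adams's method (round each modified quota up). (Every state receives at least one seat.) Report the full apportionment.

Zeta=4, Gamma=4, Theta=6

Standard divisor 7762/14 ≈ 554.429; standard quotas: Zeta 4.316, Gamma 3.584, Theta 6.100.
Rounding up gives 5, 4, 7 = 16 seats, so the divisor must be adjusted.
With modified divisor 630: modified quotas Zeta 3.798, Gamma 3.154, Theta 5.368.
Rounding up: Zeta 4, Gamma 4, Theta 6 (total 14).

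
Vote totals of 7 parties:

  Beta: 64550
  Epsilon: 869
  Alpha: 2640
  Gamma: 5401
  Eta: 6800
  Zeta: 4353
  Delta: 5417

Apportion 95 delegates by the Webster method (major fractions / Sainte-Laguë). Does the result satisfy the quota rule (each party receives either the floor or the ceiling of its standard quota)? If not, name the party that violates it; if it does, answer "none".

Standard quotas: Beta 68.113, Epsilon 0.917, Alpha 2.786, Gamma 5.699, Eta 7.175, Zeta 4.593, Delta 5.716.
Webster allocation: Beta 67, Epsilon 1, Alpha 3, Gamma 6, Eta 7, Zeta 5, Delta 6.
Beta has quota 68.113 (lower 68, upper 69) but receives 67 — outside the quota interval.

Beta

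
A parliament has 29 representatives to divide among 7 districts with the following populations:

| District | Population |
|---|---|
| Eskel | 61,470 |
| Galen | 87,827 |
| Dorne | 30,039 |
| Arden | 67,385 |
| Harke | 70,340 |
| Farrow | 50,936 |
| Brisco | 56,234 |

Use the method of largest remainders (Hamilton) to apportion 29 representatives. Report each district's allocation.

Eskel: 4, Galen: 6, Dorne: 2, Arden: 5, Harke: 5, Farrow: 3, Brisco: 4

Total 424231; standard divisor 424231/29 ≈ 14628.655.
Standard quotas: Eskel 4.2020, Galen 6.0038, Dorne 2.0534, Arden 4.6064, Harke 4.8084, Farrow 3.4819, Brisco 3.8441.
Lower quotas: Eskel 4, Galen 6, Dorne 2, Arden 4, Harke 4, Farrow 3, Brisco 3 (sum 26, leaving 3 seats).
Remainders in descending order: Brisco 0.8441, Harke 0.8084, Arden 0.6064, Farrow 0.4819, Eskel 0.2020, Dorne 0.0534, Galen 0.0038.
The surplus seats go to Brisco, Harke, Arden.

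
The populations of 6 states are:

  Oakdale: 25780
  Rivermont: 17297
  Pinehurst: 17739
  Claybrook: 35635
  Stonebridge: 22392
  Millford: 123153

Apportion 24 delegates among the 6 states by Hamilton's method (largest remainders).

The standard divisor is 241996/24 ≈ 10083.167.
Standard quotas: Oakdale 2.5567, Rivermont 1.7154, Pinehurst 1.7593, Claybrook 3.5341, Stonebridge 2.2207, Millford 12.2137.
Lower quotas: Oakdale 2, Rivermont 1, Pinehurst 1, Claybrook 3, Stonebridge 2, Millford 12 (sum 21, leaving 3 seats).
Remainders in descending order: Pinehurst 0.7593, Rivermont 0.7154, Oakdale 0.5567, Claybrook 0.5341, Stonebridge 0.2207, Millford 0.2137.
Largest remainders: Pinehurst, Rivermont, Oakdale receive the extra seats.

Oakdale: 3, Rivermont: 2, Pinehurst: 2, Claybrook: 3, Stonebridge: 2, Millford: 12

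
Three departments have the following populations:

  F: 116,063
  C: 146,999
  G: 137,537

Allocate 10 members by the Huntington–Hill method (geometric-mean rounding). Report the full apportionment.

With divisor 41069: modified quotas F 2.826, C 3.579, G 3.349.
Geometric-mean thresholds: F √(2·3)=2.449, C √(3·4)=3.464, G √(3·4)=3.464.
Each quota rounded against its threshold gives F 3, C 4, G 3 (total 10).

F 3, C 4, G 3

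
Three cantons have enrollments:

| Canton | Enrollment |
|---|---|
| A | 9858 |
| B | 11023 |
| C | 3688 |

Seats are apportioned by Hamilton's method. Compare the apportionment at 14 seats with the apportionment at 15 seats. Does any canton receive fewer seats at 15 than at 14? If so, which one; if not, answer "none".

none

At 14 seats: A 6, B 6, C 2.
At 15 seats: A 6, B 7, C 2.
No canton's allocation decreased.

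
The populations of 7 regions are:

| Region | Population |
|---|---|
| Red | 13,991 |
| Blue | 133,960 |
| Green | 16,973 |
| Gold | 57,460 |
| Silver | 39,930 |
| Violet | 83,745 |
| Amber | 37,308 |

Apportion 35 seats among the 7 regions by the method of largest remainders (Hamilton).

Red=1; Blue=12; Green=2; Gold=5; Silver=4; Violet=8; Amber=3

The standard divisor is 383367/35 ≈ 10953.343.
Standard quotas: Red 1.2773, Blue 12.2301, Green 1.5496, Gold 5.2459, Silver 3.6455, Violet 7.6456, Amber 3.4061.
Lower quotas: Red 1, Blue 12, Green 1, Gold 5, Silver 3, Violet 7, Amber 3 (sum 32, leaving 3 seats).
Remainders in descending order: Violet 0.6456, Silver 0.6455, Green 0.5496, Amber 0.4061, Red 0.2773, Gold 0.2459, Blue 0.2301.
Largest remainders: Violet, Silver, Green receive the extra seats.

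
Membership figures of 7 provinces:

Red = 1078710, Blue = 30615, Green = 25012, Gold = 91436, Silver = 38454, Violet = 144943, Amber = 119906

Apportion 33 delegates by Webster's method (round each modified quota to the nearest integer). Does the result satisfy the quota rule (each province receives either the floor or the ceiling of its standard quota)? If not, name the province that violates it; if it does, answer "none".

Standard quotas: Red 23.280, Blue 0.661, Green 0.540, Gold 1.973, Silver 0.830, Violet 3.128, Amber 2.588.
Webster allocation: Red 22, Blue 1, Green 1, Gold 2, Silver 1, Violet 3, Amber 3.
Red has quota 23.280 (lower 23, upper 24) but receives 22 — outside the quota interval.

Red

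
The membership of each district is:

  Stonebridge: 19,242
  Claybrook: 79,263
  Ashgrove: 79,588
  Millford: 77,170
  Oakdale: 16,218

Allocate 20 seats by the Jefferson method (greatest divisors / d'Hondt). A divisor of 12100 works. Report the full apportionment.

Stonebridge=1, Claybrook=6, Ashgrove=6, Millford=6, Oakdale=1

With modified divisor 12100: modified quotas Stonebridge 1.590, Claybrook 6.551, Ashgrove 6.578, Millford 6.378, Oakdale 1.340.
Rounding down: Stonebridge 1, Claybrook 6, Ashgrove 6, Millford 6, Oakdale 1 (total 20).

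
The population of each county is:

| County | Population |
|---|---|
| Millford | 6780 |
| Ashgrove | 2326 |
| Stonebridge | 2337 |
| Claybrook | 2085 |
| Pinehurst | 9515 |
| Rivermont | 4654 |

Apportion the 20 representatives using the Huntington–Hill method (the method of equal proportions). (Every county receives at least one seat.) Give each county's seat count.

With divisor 1471: modified quotas Millford 4.609, Ashgrove 1.581, Stonebridge 1.589, Claybrook 1.417, Pinehurst 6.468, Rivermont 3.164.
Geometric-mean thresholds: Millford √(4·5)=4.472, Ashgrove √(1·2)=1.414, Stonebridge √(1·2)=1.414, Claybrook √(1·2)=1.414, Pinehurst √(6·7)=6.481, Rivermont √(3·4)=3.464.
Each quota rounded against its threshold gives Millford 5, Ashgrove 2, Stonebridge 2, Claybrook 2, Pinehurst 6, Rivermont 3 (total 20).

Millford=5; Ashgrove=2; Stonebridge=2; Claybrook=2; Pinehurst=6; Rivermont=3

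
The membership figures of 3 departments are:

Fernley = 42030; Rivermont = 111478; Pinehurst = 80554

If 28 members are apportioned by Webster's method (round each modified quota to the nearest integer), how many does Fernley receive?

5

Standard divisor 234062/28 ≈ 8359.357; standard quotas: Fernley 5.028, Rivermont 13.336, Pinehurst 9.636.
Rounding to the nearest integer gives Fernley 5, Rivermont 13, Pinehurst 10 — total 28, matching the house size, so no adjustment is needed.
Fernley receives 5.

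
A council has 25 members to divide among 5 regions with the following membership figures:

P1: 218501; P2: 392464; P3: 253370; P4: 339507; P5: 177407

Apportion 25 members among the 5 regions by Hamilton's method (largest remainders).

P1: 4; P2: 7; P3: 5; P4: 6; P5: 3

The standard divisor is 1381249/25 ≈ 55249.96.
Standard quotas: P1 3.9548, P2 7.1034, P3 4.5859, P4 6.1449, P5 3.2110.
Lower quotas: P1 3, P2 7, P3 4, P4 6, P5 3 (sum 23, leaving 2 seats).
Remainders in descending order: P1 0.9548, P3 0.5859, P5 0.2110, P4 0.1449, P2 0.1034.
The surplus seats go to P1, P3.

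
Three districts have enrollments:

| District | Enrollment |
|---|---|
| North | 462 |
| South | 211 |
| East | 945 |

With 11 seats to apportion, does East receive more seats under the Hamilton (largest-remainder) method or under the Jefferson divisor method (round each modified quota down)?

Hamilton: North 3, South 2, East 6.
Jefferson: North 3, South 1, East 7.
East gets 6 under Hamilton and 7 under Jefferson.

Jefferson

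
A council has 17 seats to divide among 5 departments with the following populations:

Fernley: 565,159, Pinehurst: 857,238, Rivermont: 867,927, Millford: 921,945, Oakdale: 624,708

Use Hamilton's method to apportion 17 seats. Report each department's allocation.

Fernley 2, Pinehurst 4, Rivermont 4, Millford 4, Oakdale 3

Standard divisor: 3836977 ÷ 17 ≈ 225704.529.
Standard quotas: Fernley 2.5040, Pinehurst 3.7981, Rivermont 3.8454, Millford 4.0847, Oakdale 2.7678.
Lower quotas: Fernley 2, Pinehurst 3, Rivermont 3, Millford 4, Oakdale 2 (sum 14, leaving 3 seats).
Remainders in descending order: Rivermont 0.8454, Pinehurst 0.7981, Oakdale 0.7678, Fernley 0.5040, Millford 0.0847.
The surplus seats go to Rivermont, Pinehurst, Oakdale.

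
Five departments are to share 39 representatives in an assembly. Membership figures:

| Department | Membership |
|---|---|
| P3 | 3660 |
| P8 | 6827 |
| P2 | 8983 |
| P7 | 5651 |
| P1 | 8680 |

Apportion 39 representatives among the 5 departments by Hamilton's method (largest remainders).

P3 4; P8 8; P2 10; P7 7; P1 10

Total 33801; standard divisor 33801/39 ≈ 866.692.
Standard quotas: P3 4.2230, P8 7.8771, P2 10.3647, P7 6.5202, P1 10.0151.
Lower quotas: P3 4, P8 7, P2 10, P7 6, P1 10 (sum 37, leaving 2 seats).
Remainders in descending order: P8 0.8771, P7 0.5202, P2 0.3647, P3 0.2230, P1 0.0151.
The surplus seats go to P8, P7.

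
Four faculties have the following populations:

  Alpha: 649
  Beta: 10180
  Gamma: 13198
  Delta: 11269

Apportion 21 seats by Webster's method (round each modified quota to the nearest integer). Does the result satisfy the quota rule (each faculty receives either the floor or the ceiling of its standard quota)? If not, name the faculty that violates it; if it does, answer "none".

Standard quotas: Alpha 0.386, Beta 6.057, Gamma 7.852, Delta 6.705.
Webster allocation: Alpha 0, Beta 6, Gamma 8, Delta 7.
Every allocation lies between the lower and upper quota.

none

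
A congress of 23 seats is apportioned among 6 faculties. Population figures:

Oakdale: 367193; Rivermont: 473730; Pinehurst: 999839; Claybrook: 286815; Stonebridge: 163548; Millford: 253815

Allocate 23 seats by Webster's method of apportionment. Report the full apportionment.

Standard divisor 2544940/23 ≈ 110649.565; standard quotas: Oakdale 3.319, Rivermont 4.281, Pinehurst 9.036, Claybrook 2.592, Stonebridge 1.478, Millford 2.294.
Rounding to the nearest integer gives 3, 4, 9, 3, 1, 2 = 22 seats, so the divisor must be adjusted.
With modified divisor 107200: modified quotas Oakdale 3.425, Rivermont 4.419, Pinehurst 9.327, Claybrook 2.676, Stonebridge 1.526, Millford 2.368.
Rounding to the nearest integer: Oakdale 3, Rivermont 4, Pinehurst 9, Claybrook 3, Stonebridge 2, Millford 2 (total 23).

Oakdale 3, Rivermont 4, Pinehurst 9, Claybrook 3, Stonebridge 2, Millford 2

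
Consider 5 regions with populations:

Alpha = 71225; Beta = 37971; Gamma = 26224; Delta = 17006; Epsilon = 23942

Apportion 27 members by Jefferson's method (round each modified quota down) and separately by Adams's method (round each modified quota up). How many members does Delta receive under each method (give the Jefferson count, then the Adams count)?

2 and 3

Jefferson: Alpha 11, Beta 6, Gamma 4, Delta 2, Epsilon 4.
Adams: Alpha 10, Beta 6, Gamma 4, Delta 3, Epsilon 4.
Delta gets 2 under Jefferson and 3 under Adams.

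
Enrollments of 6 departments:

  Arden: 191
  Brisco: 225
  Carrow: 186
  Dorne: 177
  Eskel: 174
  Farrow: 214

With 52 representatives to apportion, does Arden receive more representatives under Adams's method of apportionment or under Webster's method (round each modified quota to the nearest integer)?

Adams

Adams: Arden 9, Brisco 10, Carrow 8, Dorne 8, Eskel 8, Farrow 9.
Webster: Arden 8, Brisco 10, Carrow 8, Dorne 8, Eskel 8, Farrow 10.
Arden gets 9 under Adams and 8 under Webster.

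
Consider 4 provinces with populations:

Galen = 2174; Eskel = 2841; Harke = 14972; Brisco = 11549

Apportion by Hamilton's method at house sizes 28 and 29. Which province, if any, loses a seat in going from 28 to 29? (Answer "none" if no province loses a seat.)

At 28 seats: Galen 2, Eskel 3, Harke 13, Brisco 10.
At 29 seats: Galen 2, Eskel 2, Harke 14, Brisco 11.
Eskel drops from 3 to 2.

Eskel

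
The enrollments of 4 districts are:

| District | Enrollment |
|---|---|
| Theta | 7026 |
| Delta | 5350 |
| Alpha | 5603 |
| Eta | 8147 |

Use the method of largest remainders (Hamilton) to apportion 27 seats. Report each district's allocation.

Standard divisor: 26126 ÷ 27 ≈ 967.63.
Standard quotas: Theta 7.2610, Delta 5.5290, Alpha 5.7904, Eta 8.4195.
Lower quotas: Theta 7, Delta 5, Alpha 5, Eta 8 (sum 25, leaving 2 seats).
Remainders in descending order: Alpha 0.7904, Delta 0.5290, Eta 0.4195, Theta 0.2610.
Largest remainders: Alpha, Delta receive the extra seats.

Theta=7, Delta=6, Alpha=6, Eta=8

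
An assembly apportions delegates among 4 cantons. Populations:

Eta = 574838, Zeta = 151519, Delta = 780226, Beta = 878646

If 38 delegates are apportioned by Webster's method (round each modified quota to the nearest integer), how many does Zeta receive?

Standard divisor 2385229/38 ≈ 62769.184; standard quotas: Eta 9.158, Zeta 2.414, Delta 12.430, Beta 13.998.
Rounding to the nearest integer gives 9, 2, 12, 14 = 37 seats, so the divisor must be adjusted.
With modified divisor 61500: modified quotas Eta 9.347, Zeta 2.464, Delta 12.687, Beta 14.287.
Rounding to the nearest integer: Eta 9, Zeta 2, Delta 13, Beta 14 (total 38).
Zeta receives 2.

2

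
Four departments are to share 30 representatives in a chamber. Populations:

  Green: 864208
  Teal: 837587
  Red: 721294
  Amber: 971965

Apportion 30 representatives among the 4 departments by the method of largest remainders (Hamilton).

Total 3395054; standard divisor 3395054/30 ≈ 113168.467.
Standard quotas: Green 7.6365, Teal 7.4012, Red 6.3736, Amber 8.5887.
Lower quotas: Green 7, Teal 7, Red 6, Amber 8 (sum 28, leaving 2 seats).
Remainders in descending order: Green 0.6365, Amber 0.5887, Teal 0.4012, Red 0.3736.
The surplus seats go to Green, Amber.

Green=8, Teal=7, Red=6, Amber=9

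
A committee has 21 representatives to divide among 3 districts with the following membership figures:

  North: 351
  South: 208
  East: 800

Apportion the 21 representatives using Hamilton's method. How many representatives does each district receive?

North=6; South=3; East=12

Standard divisor: 1359 ÷ 21 ≈ 64.714.
Standard quotas: North 5.424, South 3.214, East 12.362.
Lower quotas: North 5, South 3, East 12 (sum 20, leaving 1 seat).
Remainders in descending order: North 0.424, East 0.362, South 0.214.
The surplus seat goes to North.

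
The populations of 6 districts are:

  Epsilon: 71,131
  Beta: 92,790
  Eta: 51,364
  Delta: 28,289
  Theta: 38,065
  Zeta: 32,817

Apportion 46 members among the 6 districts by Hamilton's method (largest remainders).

Epsilon 10; Beta 14; Eta 7; Delta 4; Theta 6; Zeta 5

The standard divisor is 314456/46 = 6836.
Standard quotas: Epsilon 10.4054, Beta 13.5737, Eta 7.5138, Delta 4.1382, Theta 5.5683, Zeta 4.8006.
Lower quotas: Epsilon 10, Beta 13, Eta 7, Delta 4, Theta 5, Zeta 4 (sum 43, leaving 3 seats).
Remainders in descending order: Zeta 0.8006, Beta 0.5737, Theta 0.5683, Eta 0.5138, Epsilon 0.4054, Delta 0.1382.
Largest remainders: Zeta, Beta, Theta receive the extra seats.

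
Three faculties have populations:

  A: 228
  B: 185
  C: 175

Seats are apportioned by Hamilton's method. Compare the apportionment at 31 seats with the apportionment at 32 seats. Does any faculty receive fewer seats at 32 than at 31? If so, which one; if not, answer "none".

At 31 seats: A 12, B 10, C 9.
At 32 seats: A 12, B 10, C 10.
No faculty's allocation decreased.

none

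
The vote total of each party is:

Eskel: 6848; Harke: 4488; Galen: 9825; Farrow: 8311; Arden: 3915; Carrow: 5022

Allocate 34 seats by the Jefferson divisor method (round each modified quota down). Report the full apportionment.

Eskel 6, Harke 4, Galen 9, Farrow 8, Arden 3, Carrow 4

Standard divisor 38409/34 ≈ 1129.676; standard quotas: Eskel 6.062, Harke 3.973, Galen 8.697, Farrow 7.357, Arden 3.466, Carrow 4.446.
Rounding down gives 6, 3, 8, 7, 3, 4 = 31 seats, so the divisor must be adjusted.
With modified divisor 1020: modified quotas Eskel 6.714, Harke 4.400, Galen 9.632, Farrow 8.148, Arden 3.838, Carrow 4.924.
Rounding down: Eskel 6, Harke 4, Galen 9, Farrow 8, Arden 3, Carrow 4 (total 34).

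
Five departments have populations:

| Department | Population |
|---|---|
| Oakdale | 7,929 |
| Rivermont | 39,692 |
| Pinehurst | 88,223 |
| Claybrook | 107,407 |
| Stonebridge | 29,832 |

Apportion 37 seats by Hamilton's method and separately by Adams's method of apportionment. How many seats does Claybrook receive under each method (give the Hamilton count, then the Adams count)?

15 and 14

Hamilton: Oakdale 1, Rivermont 5, Pinehurst 12, Claybrook 15, Stonebridge 4.
Adams: Oakdale 1, Rivermont 6, Pinehurst 12, Claybrook 14, Stonebridge 4.
Claybrook gets 15 under Hamilton and 14 under Adams.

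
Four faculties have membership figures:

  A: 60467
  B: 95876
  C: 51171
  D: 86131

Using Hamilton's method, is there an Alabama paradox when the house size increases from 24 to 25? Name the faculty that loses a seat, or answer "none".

At 24 seats: A 5, B 8, C 4, D 7.
At 25 seats: A 5, B 8, C 5, D 7.
No faculty's allocation decreased.

none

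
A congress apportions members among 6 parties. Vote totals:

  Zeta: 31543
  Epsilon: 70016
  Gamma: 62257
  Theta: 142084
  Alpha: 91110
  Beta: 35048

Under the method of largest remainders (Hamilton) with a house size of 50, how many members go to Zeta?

Total 432058; standard divisor 432058/50 ≈ 8641.16.
Standard quotas: Zeta 3.6503, Epsilon 8.1026, Gamma 7.2047, Theta 16.4427, Alpha 10.5437, Beta 4.0559.
Lower quotas: Zeta 3, Epsilon 8, Gamma 7, Theta 16, Alpha 10, Beta 4 (sum 48, leaving 2 seats).
Remainders in descending order: Zeta 0.6503, Alpha 0.5437, Theta 0.4427, Gamma 0.2047, Epsilon 0.1026, Beta 0.0559.
Largest remainders: Zeta, Alpha receive the extra seats.
Zeta receives 4.

4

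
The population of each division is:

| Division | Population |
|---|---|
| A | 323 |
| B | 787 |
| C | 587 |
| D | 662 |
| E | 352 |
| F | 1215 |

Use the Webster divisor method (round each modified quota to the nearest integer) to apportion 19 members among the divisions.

Standard divisor 3926/19 ≈ 206.632; standard quotas: A 1.563, B 3.809, C 2.841, D 3.204, E 1.704, F 5.880.
Rounding to the nearest integer gives 2, 4, 3, 3, 2, 6 = 20 seats, so the divisor must be adjusted.
With modified divisor 220: modified quotas A 1.468, B 3.577, C 2.668, D 3.009, E 1.600, F 5.523.
Rounding to the nearest integer: A 1, B 4, C 3, D 3, E 2, F 6 (total 19).

A: 1, B: 4, C: 3, D: 3, E: 2, F: 6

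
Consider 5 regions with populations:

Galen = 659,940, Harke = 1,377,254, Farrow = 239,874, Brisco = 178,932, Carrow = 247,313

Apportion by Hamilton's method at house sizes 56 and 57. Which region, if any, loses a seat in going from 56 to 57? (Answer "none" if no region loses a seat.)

At 56 seats: Galen 14, Harke 28, Farrow 5, Brisco 4, Carrow 5.
At 57 seats: Galen 14, Harke 29, Farrow 5, Brisco 4, Carrow 5.
No region's allocation decreased.

none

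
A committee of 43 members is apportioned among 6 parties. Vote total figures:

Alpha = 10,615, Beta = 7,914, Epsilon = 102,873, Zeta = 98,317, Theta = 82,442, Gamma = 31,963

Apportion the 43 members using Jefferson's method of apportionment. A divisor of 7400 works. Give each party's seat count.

Alpha 1, Beta 1, Epsilon 13, Zeta 13, Theta 11, Gamma 4

With modified divisor 7400: modified quotas Alpha 1.434, Beta 1.069, Epsilon 13.902, Zeta 13.286, Theta 11.141, Gamma 4.319.
Rounding down: Alpha 1, Beta 1, Epsilon 13, Zeta 13, Theta 11, Gamma 4 (total 43).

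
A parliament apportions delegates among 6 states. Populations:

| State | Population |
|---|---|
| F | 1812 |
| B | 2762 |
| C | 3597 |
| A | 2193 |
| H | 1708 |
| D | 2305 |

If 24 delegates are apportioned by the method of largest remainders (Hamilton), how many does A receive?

The standard divisor is 14377/24 ≈ 599.042.
Standard quotas: F 3.025, B 4.611, C 6.005, A 3.661, H 2.851, D 3.848.
Lower quotas: F 3, B 4, C 6, A 3, H 2, D 3 (sum 21, leaving 3 seats).
Remainders in descending order: H 0.851, D 0.848, A 0.661, B 0.611, F 0.025, C 0.005.
The surplus seats go to H, D, A.
A receives 4.

4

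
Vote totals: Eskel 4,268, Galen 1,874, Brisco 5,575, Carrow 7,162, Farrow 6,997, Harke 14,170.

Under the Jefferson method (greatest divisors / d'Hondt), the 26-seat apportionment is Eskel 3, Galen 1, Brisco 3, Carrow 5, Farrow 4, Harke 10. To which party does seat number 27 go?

Priority for the next seat is population ÷ (current seats + 1).
Priorities: Eskel 1067.000, Galen 937.000, Brisco 1393.750, Carrow 1193.667, Farrow 1399.400, Harke 1288.182.
Highest priority: Farrow.

Farrow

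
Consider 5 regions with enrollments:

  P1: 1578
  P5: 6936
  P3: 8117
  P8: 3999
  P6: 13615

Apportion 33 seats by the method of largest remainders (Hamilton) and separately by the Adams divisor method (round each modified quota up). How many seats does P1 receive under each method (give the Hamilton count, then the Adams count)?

Hamilton: P1 1, P5 7, P3 8, P8 4, P6 13.
Adams: P1 2, P5 7, P3 8, P8 4, P6 12.
P1 gets 1 under Hamilton and 2 under Adams.

1 and 2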